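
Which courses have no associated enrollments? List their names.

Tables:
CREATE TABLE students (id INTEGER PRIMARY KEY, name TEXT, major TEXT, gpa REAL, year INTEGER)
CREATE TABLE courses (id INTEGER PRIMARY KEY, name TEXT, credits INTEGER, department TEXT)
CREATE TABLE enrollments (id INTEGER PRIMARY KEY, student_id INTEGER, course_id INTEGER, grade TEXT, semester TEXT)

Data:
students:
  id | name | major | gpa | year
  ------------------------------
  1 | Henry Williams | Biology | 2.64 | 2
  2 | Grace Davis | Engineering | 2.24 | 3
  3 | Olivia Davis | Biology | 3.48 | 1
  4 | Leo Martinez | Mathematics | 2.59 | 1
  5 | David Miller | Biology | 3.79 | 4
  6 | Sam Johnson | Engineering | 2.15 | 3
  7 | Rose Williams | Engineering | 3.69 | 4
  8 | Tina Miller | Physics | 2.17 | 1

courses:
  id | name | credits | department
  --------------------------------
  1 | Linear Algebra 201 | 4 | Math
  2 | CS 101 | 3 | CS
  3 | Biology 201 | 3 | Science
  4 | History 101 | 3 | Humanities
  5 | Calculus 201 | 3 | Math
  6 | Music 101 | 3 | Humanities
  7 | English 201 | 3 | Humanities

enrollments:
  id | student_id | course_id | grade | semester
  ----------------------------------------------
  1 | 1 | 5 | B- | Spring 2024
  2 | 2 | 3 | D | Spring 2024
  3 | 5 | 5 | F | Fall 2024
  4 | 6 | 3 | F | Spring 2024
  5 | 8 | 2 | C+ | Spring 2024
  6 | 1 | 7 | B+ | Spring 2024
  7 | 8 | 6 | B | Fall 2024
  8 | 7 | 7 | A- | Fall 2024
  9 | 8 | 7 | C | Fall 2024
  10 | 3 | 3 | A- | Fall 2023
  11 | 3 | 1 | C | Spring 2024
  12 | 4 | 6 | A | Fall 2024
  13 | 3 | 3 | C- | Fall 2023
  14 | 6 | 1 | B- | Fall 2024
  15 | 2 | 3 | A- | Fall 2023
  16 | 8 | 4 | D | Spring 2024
SELECT p.name FROM courses p LEFT JOIN enrollments c ON c.course_id = p.id WHERE c.id IS NULL

Execution result:
(no rows)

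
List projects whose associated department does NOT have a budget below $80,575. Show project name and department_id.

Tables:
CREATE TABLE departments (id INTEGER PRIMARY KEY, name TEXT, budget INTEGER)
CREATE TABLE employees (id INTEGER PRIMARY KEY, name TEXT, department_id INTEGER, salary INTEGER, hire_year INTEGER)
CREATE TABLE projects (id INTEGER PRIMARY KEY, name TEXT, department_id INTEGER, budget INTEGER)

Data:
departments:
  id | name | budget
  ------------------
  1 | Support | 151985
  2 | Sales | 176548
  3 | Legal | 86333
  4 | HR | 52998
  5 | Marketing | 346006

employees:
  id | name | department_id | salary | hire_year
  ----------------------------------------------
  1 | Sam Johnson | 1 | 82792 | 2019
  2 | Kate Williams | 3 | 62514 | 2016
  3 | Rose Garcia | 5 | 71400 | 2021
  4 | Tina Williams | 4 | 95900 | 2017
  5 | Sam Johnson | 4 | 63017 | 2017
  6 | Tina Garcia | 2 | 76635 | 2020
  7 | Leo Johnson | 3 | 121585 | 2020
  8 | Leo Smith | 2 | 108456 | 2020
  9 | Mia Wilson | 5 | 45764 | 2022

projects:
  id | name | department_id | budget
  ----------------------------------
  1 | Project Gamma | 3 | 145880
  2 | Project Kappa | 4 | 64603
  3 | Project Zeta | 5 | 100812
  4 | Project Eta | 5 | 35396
SELECT name, department_id FROM projects WHERE department_id NOT IN (SELECT id FROM departments WHERE budget < 80575)

Execution result:
name | department_id
Project Gamma | 3
Project Zeta | 5
Project Eta | 5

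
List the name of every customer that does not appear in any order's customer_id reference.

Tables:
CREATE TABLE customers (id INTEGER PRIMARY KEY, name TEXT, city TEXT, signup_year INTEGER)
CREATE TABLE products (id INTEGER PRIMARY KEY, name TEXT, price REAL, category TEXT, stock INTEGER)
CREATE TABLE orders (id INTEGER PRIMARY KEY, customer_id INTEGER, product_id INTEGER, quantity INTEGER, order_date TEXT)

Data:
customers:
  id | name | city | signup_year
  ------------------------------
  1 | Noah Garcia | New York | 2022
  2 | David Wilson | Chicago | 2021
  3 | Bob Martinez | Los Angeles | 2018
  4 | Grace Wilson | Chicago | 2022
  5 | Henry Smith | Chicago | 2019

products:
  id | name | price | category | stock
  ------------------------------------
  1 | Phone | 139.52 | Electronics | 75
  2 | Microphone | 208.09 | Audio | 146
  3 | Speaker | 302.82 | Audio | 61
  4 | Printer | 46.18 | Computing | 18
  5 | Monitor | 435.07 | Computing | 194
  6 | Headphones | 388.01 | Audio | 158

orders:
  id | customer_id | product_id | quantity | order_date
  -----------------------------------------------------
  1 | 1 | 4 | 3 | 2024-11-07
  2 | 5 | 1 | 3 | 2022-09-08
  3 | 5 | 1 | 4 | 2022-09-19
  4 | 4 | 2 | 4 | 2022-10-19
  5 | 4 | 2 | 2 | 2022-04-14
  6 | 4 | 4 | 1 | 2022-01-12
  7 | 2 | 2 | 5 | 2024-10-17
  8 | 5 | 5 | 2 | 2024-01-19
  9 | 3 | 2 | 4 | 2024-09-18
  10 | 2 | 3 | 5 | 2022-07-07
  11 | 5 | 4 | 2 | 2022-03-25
SELECT p.name FROM customers p LEFT JOIN orders c ON c.customer_id = p.id WHERE c.id IS NULL

Execution result:
(no rows)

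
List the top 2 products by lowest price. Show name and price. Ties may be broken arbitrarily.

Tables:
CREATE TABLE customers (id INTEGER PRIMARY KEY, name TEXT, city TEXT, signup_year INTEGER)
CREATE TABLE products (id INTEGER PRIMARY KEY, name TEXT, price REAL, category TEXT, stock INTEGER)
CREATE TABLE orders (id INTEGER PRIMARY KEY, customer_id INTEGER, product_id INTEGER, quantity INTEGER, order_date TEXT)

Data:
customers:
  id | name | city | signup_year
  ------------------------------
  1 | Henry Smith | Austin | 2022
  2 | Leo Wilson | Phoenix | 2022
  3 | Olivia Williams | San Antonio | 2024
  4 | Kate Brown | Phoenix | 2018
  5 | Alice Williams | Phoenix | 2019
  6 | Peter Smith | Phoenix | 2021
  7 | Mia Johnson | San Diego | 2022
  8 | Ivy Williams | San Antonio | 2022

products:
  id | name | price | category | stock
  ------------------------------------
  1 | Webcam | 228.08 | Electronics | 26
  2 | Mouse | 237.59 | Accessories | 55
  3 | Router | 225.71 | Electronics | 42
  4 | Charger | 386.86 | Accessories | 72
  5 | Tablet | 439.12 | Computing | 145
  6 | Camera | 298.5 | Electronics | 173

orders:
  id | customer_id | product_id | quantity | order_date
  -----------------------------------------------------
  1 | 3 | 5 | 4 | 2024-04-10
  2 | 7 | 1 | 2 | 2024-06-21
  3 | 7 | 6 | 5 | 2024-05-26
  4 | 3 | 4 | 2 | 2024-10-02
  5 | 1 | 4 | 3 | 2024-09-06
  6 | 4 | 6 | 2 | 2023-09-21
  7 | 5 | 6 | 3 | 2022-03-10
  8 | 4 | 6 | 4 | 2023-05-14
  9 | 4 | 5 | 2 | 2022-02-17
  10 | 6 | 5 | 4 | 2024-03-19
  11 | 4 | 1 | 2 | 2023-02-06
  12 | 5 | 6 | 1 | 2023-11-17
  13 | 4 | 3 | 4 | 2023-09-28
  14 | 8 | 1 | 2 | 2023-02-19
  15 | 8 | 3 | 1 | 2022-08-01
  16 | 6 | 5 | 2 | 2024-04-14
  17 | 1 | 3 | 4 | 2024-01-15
SELECT name, price FROM products ORDER BY price ASC LIMIT 2

Execution result:
name | price
Router | 225.71
Webcam | 228.08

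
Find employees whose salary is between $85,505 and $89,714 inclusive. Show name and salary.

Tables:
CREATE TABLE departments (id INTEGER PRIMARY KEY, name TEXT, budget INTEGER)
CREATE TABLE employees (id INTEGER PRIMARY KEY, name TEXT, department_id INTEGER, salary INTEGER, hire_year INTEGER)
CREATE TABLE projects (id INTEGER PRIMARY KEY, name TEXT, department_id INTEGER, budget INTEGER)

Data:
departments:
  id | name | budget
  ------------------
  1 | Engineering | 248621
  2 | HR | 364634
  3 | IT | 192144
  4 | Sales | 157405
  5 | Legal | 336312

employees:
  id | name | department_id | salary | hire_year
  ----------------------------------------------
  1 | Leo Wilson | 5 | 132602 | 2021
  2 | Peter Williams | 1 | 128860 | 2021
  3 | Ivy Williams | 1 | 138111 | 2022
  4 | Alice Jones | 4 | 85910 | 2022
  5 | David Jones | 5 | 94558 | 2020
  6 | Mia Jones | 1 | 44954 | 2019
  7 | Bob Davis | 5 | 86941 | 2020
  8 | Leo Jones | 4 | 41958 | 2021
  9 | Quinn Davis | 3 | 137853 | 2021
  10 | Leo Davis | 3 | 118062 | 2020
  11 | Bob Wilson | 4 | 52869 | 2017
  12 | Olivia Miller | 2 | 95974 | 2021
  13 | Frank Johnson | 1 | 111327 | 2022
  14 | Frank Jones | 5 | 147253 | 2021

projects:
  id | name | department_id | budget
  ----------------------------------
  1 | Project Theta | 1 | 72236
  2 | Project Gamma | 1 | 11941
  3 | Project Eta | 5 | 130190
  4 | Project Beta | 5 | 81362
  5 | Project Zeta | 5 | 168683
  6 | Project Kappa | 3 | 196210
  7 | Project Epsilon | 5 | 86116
SELECT name, salary FROM employees WHERE salary BETWEEN 85505 AND 89714

Execution result:
name | salary
Alice Jones | 85910
Bob Davis | 86941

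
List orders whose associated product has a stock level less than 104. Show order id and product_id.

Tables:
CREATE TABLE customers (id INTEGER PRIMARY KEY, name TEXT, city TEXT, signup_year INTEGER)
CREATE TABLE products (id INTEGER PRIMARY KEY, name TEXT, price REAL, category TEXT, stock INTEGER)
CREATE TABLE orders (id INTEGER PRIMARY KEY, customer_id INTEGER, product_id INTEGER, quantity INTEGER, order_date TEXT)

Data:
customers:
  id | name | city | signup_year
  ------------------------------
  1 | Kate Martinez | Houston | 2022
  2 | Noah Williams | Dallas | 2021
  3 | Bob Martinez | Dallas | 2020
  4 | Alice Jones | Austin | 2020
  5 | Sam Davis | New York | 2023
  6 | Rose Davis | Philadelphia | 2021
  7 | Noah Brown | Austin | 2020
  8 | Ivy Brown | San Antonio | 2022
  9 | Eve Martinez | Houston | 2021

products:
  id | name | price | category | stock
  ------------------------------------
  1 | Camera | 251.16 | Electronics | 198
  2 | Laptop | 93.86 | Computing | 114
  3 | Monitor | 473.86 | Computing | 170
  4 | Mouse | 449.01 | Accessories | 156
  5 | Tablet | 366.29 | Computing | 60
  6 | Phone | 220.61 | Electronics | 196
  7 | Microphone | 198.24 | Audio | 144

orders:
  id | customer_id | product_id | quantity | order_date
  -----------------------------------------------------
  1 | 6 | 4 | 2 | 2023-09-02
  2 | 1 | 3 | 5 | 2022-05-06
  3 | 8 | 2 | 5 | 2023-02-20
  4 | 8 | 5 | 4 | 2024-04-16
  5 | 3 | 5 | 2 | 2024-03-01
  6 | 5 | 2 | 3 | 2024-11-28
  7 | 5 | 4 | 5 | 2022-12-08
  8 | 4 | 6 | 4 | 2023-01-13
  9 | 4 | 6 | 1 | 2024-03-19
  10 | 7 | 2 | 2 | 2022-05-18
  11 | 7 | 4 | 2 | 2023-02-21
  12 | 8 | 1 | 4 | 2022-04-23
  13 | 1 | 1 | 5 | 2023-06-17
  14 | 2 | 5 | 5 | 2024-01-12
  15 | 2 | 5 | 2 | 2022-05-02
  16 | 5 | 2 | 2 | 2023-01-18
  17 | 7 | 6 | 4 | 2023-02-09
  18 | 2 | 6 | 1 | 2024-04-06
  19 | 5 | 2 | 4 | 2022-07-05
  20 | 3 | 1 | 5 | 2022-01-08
SELECT id, product_id FROM orders WHERE product_id IN (SELECT id FROM products WHERE stock < 104)

Execution result:
id | product_id
4 | 5
5 | 5
14 | 5
15 | 5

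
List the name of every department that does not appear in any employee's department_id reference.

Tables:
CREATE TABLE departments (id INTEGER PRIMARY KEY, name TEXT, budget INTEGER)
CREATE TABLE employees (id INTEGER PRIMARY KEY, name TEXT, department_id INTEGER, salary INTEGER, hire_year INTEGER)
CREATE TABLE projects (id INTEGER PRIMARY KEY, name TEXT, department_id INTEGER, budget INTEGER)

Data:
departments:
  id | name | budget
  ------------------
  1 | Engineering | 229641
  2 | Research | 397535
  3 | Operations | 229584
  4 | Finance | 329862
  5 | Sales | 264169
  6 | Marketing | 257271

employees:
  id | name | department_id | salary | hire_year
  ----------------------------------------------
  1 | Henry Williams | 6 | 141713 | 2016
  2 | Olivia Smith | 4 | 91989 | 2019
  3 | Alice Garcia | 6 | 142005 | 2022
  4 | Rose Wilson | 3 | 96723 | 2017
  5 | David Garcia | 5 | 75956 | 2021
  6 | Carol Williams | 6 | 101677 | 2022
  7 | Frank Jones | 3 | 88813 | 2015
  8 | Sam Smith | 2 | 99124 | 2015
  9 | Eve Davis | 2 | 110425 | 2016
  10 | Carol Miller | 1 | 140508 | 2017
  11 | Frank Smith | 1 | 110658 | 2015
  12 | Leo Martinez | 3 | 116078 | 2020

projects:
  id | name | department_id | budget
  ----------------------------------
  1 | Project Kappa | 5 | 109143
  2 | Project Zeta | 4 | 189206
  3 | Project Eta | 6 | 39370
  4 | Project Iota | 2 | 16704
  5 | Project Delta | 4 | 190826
SELECT p.name FROM departments p LEFT JOIN employees c ON c.department_id = p.id WHERE c.id IS NULL

Execution result:
(no rows)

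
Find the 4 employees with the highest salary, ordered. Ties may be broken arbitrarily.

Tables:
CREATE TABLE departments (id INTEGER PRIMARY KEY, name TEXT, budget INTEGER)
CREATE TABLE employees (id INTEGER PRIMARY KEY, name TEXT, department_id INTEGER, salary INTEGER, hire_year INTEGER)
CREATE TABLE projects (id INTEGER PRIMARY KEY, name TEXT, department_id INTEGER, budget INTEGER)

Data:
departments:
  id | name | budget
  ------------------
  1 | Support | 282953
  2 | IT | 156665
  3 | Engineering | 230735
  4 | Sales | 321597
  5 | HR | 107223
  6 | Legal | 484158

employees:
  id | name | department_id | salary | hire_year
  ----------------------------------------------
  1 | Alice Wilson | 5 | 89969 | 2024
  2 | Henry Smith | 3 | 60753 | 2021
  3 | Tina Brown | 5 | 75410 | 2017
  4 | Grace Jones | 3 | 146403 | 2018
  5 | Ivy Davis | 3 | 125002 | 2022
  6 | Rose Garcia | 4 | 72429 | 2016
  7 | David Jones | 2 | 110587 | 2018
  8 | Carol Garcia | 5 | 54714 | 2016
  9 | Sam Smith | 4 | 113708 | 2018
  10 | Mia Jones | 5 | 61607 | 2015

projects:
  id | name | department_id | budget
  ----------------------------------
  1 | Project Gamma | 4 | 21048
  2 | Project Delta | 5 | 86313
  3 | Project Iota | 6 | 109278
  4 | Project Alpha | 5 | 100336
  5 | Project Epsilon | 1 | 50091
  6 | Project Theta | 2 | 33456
SELECT name, salary FROM employees ORDER BY salary DESC LIMIT 4

Execution result:
name | salary
Grace Jones | 146403
Ivy Davis | 125002
Sam Smith | 113708
David Jones | 110587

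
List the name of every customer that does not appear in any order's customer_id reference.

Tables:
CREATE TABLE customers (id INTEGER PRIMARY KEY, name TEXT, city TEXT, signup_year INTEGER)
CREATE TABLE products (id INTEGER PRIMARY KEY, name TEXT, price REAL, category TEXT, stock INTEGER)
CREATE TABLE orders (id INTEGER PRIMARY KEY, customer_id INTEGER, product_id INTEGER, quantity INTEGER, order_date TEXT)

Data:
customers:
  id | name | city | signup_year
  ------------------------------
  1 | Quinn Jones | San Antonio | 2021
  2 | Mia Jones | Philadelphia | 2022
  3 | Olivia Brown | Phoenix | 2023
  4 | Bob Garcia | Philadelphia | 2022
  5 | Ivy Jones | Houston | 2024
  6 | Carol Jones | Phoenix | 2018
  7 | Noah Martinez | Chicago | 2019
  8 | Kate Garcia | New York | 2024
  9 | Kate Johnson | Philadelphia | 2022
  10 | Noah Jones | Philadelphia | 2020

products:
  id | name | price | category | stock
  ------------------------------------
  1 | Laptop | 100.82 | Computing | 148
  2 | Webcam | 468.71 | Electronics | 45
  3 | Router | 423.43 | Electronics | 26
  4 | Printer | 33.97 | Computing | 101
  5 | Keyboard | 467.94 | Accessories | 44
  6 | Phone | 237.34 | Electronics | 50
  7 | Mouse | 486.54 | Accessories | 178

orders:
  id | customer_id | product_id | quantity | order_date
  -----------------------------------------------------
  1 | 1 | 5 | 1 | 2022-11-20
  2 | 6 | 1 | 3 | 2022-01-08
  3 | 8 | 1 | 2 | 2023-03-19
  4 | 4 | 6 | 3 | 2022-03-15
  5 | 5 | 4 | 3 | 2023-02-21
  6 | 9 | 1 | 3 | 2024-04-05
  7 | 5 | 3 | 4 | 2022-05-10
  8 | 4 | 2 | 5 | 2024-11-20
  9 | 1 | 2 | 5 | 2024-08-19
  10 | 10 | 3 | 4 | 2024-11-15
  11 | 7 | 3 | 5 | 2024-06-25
SELECT p.name FROM customers p LEFT JOIN orders c ON c.customer_id = p.id WHERE c.id IS NULL

Execution result:
name
Mia Jones
Olivia Brown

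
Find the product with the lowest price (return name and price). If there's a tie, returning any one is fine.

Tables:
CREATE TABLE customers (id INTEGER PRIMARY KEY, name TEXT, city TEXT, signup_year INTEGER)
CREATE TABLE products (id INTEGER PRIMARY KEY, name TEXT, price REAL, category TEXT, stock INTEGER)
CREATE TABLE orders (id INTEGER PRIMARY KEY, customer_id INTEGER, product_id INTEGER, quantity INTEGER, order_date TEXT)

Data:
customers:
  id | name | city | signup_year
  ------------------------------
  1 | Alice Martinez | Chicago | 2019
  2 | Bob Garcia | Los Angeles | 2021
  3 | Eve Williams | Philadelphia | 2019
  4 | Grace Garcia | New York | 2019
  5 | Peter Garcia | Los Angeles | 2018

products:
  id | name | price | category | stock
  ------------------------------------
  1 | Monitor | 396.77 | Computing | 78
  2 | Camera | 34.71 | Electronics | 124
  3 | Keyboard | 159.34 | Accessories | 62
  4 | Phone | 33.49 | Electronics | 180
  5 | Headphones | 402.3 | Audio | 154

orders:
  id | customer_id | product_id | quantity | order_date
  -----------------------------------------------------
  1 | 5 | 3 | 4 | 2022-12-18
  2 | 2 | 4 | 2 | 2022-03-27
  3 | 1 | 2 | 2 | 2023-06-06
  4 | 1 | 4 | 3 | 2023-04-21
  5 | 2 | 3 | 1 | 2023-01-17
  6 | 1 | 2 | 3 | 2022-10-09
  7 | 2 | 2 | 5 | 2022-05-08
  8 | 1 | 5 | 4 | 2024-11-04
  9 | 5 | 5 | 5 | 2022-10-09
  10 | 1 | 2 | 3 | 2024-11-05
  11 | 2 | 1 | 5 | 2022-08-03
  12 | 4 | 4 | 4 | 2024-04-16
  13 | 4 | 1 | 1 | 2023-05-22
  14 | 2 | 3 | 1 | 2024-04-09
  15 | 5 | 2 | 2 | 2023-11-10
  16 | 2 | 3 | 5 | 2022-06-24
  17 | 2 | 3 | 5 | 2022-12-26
SELECT name, price FROM products ORDER BY price ASC LIMIT 1

Execution result:
name | price
Phone | 33.49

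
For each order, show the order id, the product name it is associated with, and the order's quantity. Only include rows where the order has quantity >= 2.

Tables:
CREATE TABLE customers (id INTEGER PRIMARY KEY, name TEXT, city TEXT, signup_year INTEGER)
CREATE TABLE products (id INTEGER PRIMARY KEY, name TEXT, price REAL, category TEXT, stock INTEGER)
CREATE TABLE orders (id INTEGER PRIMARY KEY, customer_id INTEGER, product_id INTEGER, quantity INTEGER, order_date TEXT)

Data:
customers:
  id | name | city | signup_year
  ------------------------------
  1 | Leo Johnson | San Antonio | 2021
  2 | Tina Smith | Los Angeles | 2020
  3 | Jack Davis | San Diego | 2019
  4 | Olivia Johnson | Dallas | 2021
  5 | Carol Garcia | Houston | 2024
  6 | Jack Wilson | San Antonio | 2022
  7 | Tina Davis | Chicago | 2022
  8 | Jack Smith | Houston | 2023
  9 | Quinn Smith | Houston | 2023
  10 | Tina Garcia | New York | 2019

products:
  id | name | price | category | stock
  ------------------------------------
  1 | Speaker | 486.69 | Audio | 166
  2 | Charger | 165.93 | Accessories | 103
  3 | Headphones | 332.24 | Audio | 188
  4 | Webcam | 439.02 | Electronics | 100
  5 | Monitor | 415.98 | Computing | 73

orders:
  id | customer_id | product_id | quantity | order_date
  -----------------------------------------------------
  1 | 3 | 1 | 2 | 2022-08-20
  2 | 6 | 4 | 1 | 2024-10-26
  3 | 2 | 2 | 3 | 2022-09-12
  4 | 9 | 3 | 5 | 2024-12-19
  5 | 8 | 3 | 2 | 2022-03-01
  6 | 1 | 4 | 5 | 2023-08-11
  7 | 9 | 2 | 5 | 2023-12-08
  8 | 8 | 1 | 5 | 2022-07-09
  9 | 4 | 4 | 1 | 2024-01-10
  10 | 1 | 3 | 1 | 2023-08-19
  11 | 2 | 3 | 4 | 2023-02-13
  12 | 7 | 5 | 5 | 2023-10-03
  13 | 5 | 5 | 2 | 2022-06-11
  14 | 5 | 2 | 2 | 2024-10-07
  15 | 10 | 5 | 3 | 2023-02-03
SELECT c.id, p.name AS product, c.quantity FROM orders c JOIN products p ON c.product_id = p.id WHERE c.quantity >= 2

Execution result:
id | product | quantity
1 | Speaker | 2
3 | Charger | 3
4 | Headphones | 5
5 | Headphones | 2
6 | Webcam | 5
7 | Charger | 5
8 | Speaker | 5
11 | Headphones | 4
12 | Monitor | 5
13 | Monitor | 2
14 | Charger | 2
15 | Monitor | 3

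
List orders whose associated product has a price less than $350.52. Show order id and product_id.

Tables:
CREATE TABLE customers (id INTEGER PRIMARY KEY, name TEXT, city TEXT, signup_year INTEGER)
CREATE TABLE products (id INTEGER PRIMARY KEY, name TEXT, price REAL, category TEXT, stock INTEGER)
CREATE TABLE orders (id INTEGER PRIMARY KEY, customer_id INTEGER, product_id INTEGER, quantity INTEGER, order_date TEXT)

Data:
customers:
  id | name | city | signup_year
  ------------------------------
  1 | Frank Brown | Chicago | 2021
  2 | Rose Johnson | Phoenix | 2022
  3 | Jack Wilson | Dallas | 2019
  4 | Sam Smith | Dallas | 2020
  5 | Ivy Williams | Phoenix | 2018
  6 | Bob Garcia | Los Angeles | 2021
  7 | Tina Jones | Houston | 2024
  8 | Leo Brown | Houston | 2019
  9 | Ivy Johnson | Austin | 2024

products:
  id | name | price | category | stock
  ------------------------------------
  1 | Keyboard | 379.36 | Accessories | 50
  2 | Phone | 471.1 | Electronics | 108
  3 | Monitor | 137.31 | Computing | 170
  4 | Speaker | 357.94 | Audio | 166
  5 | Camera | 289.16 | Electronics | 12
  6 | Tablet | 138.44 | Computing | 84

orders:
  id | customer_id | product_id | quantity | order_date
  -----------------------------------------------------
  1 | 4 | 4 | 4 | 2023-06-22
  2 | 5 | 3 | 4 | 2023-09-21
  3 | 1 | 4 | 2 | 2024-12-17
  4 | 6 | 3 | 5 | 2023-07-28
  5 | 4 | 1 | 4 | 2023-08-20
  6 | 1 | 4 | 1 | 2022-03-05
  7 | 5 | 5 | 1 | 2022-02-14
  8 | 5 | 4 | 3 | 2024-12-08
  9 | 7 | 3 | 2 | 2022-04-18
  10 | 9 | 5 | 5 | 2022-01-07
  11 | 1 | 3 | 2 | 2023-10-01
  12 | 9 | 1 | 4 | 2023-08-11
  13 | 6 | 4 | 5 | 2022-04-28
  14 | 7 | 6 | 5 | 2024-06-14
SELECT id, product_id FROM orders WHERE product_id IN (SELECT id FROM products WHERE price < 350.52)

Execution result:
id | product_id
2 | 3
4 | 3
7 | 5
9 | 3
10 | 5
11 | 3
14 | 6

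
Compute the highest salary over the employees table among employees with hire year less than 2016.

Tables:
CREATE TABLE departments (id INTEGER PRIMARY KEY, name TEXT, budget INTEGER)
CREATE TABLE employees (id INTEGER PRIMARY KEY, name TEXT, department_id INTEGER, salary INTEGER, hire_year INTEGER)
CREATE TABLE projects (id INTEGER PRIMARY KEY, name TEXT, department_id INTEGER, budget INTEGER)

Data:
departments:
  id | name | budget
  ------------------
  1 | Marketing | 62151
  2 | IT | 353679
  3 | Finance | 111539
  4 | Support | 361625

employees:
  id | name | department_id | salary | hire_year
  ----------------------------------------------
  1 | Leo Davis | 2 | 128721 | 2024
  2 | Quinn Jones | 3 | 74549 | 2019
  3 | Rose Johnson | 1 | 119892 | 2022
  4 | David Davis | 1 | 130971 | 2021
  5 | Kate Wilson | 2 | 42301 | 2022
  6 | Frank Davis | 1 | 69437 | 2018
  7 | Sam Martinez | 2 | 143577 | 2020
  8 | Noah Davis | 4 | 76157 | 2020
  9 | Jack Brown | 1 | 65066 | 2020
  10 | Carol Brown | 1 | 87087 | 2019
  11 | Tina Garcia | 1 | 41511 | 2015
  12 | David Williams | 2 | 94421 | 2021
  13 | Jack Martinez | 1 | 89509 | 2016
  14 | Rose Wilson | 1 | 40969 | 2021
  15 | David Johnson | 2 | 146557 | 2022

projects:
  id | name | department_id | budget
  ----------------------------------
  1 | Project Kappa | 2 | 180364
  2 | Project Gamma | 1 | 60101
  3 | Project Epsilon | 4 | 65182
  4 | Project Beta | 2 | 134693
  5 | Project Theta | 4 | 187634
SELECT MAX(salary) FROM employees WHERE hire_year < 2016

Execution result:
41511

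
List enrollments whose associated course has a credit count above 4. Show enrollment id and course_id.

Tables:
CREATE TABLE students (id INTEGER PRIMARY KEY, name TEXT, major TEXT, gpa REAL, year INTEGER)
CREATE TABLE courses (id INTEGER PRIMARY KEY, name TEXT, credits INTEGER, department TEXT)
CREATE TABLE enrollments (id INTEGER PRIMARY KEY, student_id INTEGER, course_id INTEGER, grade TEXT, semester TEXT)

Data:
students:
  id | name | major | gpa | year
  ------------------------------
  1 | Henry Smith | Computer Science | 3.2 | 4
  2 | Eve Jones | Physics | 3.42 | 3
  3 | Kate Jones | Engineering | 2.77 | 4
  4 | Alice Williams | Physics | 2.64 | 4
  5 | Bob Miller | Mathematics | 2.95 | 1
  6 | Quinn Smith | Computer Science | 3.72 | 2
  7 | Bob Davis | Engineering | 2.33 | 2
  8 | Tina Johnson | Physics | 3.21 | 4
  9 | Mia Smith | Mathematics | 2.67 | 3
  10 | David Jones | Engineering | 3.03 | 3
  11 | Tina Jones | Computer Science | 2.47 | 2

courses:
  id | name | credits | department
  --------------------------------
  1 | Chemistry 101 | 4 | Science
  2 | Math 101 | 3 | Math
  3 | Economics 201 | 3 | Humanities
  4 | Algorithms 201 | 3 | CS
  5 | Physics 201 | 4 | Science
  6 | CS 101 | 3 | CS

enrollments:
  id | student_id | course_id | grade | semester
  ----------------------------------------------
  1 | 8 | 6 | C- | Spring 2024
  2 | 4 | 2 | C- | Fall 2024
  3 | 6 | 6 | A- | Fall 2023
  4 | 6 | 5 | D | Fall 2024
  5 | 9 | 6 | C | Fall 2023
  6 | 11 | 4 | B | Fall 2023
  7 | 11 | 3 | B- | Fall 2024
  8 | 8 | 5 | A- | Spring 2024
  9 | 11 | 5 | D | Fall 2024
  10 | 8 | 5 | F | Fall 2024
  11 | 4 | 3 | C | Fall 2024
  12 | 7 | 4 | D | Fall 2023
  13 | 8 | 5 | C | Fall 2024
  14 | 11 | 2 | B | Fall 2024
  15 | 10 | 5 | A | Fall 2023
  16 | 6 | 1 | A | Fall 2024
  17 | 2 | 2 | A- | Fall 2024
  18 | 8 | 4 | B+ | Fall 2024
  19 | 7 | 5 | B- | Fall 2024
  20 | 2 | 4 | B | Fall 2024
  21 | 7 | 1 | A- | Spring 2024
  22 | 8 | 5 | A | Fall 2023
SELECT id, course_id FROM enrollments WHERE course_id IN (SELECT id FROM courses WHERE credits > 4)

Execution result:
(no rows)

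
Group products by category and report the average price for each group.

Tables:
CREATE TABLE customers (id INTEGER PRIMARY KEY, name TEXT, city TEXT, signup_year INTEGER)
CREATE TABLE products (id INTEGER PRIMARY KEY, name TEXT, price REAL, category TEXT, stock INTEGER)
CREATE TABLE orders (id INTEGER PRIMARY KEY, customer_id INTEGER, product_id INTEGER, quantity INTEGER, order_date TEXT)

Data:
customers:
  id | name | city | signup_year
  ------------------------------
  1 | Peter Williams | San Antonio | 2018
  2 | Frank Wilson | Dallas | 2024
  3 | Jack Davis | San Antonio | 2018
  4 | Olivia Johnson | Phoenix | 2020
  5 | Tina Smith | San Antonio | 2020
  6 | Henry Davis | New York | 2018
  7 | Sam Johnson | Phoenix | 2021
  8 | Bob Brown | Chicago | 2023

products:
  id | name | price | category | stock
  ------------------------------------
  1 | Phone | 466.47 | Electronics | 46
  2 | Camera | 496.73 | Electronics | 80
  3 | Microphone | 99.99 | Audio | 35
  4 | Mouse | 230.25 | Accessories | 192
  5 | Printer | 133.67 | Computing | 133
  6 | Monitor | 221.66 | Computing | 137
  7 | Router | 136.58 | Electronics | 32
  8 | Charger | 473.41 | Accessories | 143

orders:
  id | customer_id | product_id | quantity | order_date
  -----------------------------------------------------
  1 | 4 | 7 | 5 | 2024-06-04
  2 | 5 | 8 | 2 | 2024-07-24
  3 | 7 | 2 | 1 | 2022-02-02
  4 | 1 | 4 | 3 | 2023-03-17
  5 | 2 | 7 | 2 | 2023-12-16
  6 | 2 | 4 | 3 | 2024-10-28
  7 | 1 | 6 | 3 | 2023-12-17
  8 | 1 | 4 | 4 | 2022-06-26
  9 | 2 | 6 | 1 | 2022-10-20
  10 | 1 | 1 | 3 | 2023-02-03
SELECT category, AVG(price) AS avg_price FROM products GROUP BY category

Execution result:
category | avg_price
Accessories | 351.83
Audio | 99.99
Computing | 177.67
Electronics | 366.59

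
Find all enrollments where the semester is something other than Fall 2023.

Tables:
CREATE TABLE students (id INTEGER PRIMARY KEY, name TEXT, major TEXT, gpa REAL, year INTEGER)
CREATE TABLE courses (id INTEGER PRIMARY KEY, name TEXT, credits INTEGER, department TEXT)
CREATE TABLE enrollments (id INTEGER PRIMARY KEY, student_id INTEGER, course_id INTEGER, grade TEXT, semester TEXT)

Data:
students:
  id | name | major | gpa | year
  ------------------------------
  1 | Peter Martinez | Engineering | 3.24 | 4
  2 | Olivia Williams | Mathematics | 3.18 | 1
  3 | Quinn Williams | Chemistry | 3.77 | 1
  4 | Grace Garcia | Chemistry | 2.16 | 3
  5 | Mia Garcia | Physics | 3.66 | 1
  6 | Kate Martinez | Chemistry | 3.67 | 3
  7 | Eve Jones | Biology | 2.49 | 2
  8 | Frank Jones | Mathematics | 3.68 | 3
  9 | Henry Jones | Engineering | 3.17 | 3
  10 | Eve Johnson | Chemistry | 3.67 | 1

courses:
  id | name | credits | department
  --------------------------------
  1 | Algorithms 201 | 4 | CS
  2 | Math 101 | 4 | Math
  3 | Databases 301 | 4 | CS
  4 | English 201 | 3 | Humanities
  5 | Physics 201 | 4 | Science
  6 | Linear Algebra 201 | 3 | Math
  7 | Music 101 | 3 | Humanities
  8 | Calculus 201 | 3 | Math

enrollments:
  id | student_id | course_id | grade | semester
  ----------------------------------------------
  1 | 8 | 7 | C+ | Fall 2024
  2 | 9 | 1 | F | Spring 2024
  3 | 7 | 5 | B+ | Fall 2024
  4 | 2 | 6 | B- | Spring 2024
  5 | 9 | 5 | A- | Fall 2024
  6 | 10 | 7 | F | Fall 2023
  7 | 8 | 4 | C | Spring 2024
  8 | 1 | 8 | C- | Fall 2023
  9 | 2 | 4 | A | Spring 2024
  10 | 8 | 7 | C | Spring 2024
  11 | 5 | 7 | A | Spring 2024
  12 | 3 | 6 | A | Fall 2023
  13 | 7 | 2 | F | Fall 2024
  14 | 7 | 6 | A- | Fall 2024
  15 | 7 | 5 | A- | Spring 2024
SELECT id, semester FROM enrollments WHERE semester <> 'Fall 2023'

Execution result:
id | semester
1 | Fall 2024
2 | Spring 2024
3 | Fall 2024
4 | Spring 2024
5 | Fall 2024
7 | Spring 2024
9 | Spring 2024
10 | Spring 2024
11 | Spring 2024
13 | Fall 2024
14 | Fall 2024
15 | Spring 2024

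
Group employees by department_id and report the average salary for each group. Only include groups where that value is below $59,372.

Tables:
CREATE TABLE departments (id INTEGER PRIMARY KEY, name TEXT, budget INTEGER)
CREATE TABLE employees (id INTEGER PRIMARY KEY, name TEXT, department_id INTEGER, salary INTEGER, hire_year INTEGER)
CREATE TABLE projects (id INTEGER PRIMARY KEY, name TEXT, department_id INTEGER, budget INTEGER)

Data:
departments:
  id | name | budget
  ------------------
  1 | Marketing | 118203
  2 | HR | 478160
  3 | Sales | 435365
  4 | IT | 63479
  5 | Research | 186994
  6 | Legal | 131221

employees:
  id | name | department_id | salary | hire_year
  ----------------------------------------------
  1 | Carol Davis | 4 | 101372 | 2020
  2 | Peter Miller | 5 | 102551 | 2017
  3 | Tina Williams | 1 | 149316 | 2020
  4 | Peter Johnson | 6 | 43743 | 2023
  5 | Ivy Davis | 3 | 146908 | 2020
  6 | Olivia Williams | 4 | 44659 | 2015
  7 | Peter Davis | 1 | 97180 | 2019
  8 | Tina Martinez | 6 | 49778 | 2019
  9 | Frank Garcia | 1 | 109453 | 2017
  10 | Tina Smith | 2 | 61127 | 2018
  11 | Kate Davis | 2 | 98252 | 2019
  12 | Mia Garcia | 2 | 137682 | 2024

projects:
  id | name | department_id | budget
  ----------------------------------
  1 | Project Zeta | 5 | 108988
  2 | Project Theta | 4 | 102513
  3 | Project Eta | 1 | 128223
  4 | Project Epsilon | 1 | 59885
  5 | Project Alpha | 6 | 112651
SELECT department_id, AVG(salary) AS avg_salary FROM employees GROUP BY department_id HAVING AVG(salary) < 59372

Execution result:
department_id | avg_salary
6 | 46760.50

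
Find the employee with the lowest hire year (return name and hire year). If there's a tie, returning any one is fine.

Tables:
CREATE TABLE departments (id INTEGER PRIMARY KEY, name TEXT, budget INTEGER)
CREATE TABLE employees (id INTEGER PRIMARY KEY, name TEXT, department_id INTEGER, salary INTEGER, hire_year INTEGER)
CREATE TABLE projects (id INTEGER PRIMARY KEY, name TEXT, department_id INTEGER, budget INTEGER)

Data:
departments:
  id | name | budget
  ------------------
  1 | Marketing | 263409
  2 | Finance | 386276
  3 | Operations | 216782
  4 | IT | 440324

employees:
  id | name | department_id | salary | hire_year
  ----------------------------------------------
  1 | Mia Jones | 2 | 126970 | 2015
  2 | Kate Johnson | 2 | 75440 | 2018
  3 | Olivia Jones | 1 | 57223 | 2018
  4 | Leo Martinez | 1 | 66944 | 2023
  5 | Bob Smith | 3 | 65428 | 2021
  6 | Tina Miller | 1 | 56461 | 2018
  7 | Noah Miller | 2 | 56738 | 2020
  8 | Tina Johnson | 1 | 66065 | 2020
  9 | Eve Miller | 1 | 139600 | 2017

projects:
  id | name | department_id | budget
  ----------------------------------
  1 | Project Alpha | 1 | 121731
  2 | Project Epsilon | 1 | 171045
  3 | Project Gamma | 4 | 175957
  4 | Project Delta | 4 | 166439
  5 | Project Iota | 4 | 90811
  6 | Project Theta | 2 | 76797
SELECT name, hire_year FROM employees ORDER BY hire_year ASC LIMIT 1

Execution result:
name | hire_year
Mia Jones | 2015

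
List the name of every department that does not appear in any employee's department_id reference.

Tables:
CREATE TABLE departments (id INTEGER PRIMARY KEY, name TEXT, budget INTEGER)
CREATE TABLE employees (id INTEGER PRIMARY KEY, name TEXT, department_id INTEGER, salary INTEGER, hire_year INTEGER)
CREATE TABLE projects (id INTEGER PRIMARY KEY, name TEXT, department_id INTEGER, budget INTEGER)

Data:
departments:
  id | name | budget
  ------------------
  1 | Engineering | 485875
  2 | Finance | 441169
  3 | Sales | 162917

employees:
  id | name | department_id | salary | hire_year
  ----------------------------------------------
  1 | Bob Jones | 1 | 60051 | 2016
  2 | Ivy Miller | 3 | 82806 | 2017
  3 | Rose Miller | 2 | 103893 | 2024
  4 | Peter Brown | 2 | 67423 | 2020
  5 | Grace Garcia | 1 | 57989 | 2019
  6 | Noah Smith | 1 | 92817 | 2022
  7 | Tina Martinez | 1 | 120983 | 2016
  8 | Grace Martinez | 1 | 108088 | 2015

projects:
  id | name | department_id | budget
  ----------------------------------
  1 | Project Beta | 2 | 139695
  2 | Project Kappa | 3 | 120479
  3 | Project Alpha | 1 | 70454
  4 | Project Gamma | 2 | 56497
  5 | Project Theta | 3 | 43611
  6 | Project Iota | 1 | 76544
SELECT p.name FROM departments p LEFT JOIN employees c ON c.department_id = p.id WHERE c.id IS NULL

Execution result:
(no rows)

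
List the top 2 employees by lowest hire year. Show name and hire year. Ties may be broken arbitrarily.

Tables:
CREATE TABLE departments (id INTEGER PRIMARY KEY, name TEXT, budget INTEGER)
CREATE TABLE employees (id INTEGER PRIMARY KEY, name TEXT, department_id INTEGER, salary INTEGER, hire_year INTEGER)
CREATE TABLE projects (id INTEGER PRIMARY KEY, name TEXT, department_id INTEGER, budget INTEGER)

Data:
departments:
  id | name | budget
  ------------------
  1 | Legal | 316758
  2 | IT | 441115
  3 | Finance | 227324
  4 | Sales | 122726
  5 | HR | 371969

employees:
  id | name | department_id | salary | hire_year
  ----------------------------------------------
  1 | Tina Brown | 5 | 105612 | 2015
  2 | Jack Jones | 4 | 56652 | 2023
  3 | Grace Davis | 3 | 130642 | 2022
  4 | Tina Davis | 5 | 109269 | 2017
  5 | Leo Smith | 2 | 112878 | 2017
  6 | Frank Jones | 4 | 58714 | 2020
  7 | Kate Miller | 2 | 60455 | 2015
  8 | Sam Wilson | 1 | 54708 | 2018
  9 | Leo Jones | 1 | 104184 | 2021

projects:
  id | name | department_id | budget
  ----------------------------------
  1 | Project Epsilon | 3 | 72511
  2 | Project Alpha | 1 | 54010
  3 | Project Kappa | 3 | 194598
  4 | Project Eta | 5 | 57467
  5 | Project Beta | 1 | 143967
SELECT name, hire_year FROM employees ORDER BY hire_year ASC LIMIT 2

Execution result:
name | hire_year
Tina Brown | 2015
Kate Miller | 2015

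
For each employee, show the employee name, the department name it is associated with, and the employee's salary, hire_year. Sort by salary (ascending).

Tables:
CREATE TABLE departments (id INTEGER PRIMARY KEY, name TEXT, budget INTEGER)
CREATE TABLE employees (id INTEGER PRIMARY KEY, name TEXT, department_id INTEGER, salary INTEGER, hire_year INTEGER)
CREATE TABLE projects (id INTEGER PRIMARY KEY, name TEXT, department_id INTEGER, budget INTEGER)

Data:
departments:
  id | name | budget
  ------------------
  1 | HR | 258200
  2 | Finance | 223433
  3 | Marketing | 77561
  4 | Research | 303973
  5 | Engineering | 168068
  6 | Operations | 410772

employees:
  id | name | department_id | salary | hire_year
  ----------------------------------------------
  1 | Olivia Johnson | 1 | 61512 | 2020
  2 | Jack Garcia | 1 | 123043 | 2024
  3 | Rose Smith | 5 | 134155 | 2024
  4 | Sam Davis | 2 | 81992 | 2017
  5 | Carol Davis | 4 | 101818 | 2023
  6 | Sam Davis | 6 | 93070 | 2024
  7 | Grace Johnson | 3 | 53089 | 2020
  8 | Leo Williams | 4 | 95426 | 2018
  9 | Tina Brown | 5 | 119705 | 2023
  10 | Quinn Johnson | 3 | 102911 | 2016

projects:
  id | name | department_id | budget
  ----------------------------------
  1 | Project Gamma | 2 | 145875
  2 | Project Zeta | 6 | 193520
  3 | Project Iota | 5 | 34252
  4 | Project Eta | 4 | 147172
SELECT c.name, p.name AS department, c.salary, c.hire_year FROM employees c JOIN departments p ON c.department_id = p.id ORDER BY c.salary ASC

Execution result:
name | department | salary | hire_year
Grace Johnson | Marketing | 53089 | 2020
Olivia Johnson | HR | 61512 | 2020
Sam Davis | Finance | 81992 | 2017
Sam Davis | Operations | 93070 | 2024
Leo Williams | Research | 95426 | 2018
Carol Davis | Research | 101818 | 2023
Quinn Johnson | Marketing | 102911 | 2016
Tina Brown | Engineering | 119705 | 2023
Jack Garcia | HR | 123043 | 2024
Rose Smith | Engineering | 134155 | 2024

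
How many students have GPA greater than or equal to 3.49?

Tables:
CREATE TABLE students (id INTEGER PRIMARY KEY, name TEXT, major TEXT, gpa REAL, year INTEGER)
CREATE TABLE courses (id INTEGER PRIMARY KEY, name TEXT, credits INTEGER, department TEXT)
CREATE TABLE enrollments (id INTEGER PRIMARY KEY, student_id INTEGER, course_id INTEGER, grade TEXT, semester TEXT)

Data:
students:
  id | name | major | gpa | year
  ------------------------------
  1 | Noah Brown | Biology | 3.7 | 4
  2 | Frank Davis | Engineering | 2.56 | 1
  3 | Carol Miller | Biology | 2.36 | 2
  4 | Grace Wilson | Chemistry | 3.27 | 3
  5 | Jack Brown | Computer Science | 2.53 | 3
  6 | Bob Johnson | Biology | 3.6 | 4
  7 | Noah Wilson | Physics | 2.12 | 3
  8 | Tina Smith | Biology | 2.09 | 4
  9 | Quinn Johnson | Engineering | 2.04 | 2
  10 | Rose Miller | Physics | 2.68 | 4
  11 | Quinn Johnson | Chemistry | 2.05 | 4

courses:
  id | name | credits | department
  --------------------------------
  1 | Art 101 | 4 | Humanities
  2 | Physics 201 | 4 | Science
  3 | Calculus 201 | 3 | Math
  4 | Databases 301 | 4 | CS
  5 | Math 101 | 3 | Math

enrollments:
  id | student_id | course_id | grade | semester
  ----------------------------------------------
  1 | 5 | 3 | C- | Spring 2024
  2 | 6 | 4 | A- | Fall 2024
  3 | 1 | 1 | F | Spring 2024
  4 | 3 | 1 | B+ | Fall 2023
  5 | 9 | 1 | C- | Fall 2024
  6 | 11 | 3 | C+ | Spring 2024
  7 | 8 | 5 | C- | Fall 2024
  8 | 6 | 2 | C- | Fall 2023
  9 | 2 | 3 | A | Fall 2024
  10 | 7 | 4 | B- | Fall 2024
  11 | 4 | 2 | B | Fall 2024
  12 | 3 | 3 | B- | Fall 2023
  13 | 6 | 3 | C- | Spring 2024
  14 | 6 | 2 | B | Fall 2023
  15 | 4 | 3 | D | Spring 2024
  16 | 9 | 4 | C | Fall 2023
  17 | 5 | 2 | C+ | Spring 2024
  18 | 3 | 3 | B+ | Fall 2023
SELECT COUNT(*) FROM students WHERE gpa >= 3.49

Execution result:
2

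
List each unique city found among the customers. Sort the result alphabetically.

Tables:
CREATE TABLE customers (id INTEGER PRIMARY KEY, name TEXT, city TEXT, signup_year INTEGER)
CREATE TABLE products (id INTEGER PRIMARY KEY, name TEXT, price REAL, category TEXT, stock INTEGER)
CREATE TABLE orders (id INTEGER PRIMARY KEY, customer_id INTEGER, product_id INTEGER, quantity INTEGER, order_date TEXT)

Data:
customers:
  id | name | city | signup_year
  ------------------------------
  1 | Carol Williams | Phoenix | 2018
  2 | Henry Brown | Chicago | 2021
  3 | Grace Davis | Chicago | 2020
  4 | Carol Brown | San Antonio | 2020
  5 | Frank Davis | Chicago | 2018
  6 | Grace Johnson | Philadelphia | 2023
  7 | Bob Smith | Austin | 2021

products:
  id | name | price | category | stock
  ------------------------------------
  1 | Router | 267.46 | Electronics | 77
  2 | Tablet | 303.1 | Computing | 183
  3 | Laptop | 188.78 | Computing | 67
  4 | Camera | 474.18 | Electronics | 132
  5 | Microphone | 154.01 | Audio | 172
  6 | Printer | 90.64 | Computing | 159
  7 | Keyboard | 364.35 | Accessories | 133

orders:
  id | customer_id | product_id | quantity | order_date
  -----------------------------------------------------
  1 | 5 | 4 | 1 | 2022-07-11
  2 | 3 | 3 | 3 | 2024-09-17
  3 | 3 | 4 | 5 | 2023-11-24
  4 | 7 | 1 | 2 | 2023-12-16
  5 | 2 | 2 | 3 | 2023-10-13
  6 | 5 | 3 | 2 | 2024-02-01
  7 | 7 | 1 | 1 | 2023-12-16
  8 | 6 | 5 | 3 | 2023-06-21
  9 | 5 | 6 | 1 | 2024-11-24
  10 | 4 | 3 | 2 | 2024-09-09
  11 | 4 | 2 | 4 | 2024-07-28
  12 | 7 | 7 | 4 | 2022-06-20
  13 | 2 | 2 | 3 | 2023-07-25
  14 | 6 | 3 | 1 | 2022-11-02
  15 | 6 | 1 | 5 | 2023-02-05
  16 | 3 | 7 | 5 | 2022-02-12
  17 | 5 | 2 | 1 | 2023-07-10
SELECT DISTINCT city FROM customers ORDER BY city

Execution result:
city
Austin
Chicago
Philadelphia
Phoenix
San Antonio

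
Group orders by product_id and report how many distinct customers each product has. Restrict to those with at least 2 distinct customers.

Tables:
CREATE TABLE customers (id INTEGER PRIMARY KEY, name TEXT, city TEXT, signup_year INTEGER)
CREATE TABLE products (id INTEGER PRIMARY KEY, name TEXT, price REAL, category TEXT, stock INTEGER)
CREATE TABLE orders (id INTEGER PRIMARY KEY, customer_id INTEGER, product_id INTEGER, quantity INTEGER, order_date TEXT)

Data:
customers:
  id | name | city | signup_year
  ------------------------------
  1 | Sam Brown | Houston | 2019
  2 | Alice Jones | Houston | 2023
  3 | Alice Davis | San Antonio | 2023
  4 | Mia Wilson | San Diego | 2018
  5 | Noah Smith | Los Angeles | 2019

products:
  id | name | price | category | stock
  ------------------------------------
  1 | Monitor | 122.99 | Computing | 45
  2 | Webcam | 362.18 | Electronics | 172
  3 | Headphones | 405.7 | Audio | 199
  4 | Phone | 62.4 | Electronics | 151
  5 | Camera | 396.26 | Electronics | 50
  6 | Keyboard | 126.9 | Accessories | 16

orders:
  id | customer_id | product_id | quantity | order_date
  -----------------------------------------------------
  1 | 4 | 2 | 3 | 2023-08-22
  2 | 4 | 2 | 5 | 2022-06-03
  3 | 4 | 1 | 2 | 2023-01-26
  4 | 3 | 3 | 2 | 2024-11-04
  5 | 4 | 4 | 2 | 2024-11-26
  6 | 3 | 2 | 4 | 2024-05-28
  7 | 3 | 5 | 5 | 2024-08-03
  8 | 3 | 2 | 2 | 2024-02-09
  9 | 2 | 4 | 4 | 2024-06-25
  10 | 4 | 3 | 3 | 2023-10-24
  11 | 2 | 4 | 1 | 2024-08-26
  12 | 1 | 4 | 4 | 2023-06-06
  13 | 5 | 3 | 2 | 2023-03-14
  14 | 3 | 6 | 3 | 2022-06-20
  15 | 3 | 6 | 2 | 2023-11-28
SELECT product_id, COUNT(DISTINCT customer_id) AS distinct_customer_count FROM orders GROUP BY product_id HAVING COUNT(DISTINCT customer_id) >= 2

Execution result:
product_id | distinct_customer_count
2 | 2
3 | 3
4 | 3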